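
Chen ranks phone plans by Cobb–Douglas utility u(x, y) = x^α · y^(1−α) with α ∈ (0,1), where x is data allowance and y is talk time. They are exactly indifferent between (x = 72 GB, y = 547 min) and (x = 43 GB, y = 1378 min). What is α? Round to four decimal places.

α ≈ 0.6419

Set the two utilities equal: 72^α·547^(1−α) = 43^α·1378^(1−α).
Rearrange to (72/43)^α = (1378/547)^(1−α) and take logs: α·0.5154660 = (1−α)·0.9239396.
So α/(1−α) = (0.9239396)/(0.5154660) = 1.7924356, and α = 1.7924356/2.7924356 ≈ 0.6419.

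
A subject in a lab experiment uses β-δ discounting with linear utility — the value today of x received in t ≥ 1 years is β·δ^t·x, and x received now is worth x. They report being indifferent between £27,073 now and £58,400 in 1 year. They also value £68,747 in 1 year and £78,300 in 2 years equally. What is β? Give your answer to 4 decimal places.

β ≈ 0.5280

The second indifference involves only future payoffs, so β cancels: β·δ^1·68747 = β·δ^2·78300, giving δ = 68747/78300 = 0.87799.
Now use the now-vs-future pair: 27073 = β·δ·58400 gives β = 27073/(0.87799·58400) ≈ 0.5280.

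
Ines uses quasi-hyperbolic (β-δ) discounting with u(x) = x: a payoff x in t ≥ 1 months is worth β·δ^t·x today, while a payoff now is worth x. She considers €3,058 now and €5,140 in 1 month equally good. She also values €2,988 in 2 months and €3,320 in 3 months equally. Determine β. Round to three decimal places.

β ≈ 0.661

The second indifference involves only future payoffs, so β cancels: β·δ^2·2988 = β·δ^3·3320, giving δ = 2988/3320 = 0.90000.
The first indifference: 3058 = β·δ·5140, so β = 3058/(δ·5140) = 3058/(0.90000·5140) ≈ 0.661.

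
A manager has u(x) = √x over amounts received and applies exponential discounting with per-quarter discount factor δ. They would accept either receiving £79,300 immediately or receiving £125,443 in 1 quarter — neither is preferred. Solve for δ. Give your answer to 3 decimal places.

δ ≈ 0.795

The payoff in 1 quarter is discounted by δ, so u(79300) = δ·u(125443) and δ = u(79300)/u(125443).
Since u(x) = √x, δ = √(79300/125443) = 0.79508.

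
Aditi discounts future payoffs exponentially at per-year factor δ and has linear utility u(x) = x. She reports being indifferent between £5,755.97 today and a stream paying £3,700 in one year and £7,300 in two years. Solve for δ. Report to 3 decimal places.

Equating present values: 5755.97 = 3700δ + 7300δ².
Rearranged: 7300δ² + 3700δ − 5755.97 = 0.
The positive root is δ = [−3700 + √(3700² + 4·7300·5755.97)] / (2·7300) = (−3700 + 13482.000)/14600 ≈ 0.670.

δ ≈ 0.670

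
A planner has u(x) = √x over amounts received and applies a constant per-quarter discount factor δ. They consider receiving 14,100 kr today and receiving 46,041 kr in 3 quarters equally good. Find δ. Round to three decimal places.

δ ≈ 0.821

Equating discounted utilities: u(14100) = δ^3·u(46041) ⇒ δ^3 = u(14100)/u(46041).
Since u(x) = √x, δ^3 = √(14100/46041) = 0.55340.
Hence δ = (0.55340)^(1/3) = 0.82100.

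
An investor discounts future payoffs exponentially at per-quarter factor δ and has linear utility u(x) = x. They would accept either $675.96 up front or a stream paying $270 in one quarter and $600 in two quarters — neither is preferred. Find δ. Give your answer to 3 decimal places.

δ ≈ 0.860

Present value of the stream is 270·δ + 600·δ². Indifference gives 270δ + 600δ² = 675.96.
That is, 600δ² + 270δ − 675.96 = 0, a quadratic in δ.
δ = (−270 + √(270² + 4·600·675.96)) / (2·600) = (−270 + √1695204.00) / 1200 ≈ 0.860.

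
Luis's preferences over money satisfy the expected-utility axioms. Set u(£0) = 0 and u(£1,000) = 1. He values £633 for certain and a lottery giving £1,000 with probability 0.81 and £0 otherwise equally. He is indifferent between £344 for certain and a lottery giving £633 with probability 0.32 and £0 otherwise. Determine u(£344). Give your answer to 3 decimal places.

First, u(£633) = 0.81·u(£1,000) + 0.19·u(£0) = 0.81.
Then u(£344) = 0.32·u(£633) + 0.68·u(£0) = 0.32·0.81 + 0.68·0.00 = 0.2592.

0.259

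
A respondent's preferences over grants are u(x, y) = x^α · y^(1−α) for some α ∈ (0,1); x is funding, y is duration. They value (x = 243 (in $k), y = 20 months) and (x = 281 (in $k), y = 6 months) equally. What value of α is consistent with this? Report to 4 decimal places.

α ≈ 0.8923

The Cobb–Douglas utilities coincide, so 243^α·20^(1−α) = 281^α·6^(1−α).
Rearrange to (243/281)^α = (6/20)^(1−α) and take logs: α·-0.1452932 = (1−α)·-1.2039728.
Thus α·(-1.3492660) = -1.2039728, so α = -1.2039728/-1.3492660 ≈ 0.8923.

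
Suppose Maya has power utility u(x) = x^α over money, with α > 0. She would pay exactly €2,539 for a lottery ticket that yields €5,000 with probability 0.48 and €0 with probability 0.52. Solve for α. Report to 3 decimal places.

The lottery's expected utility is 0.48·u(5000) + 0.52·u(0) = 0.48·5000^α (since u(0) = 0 for α > 0).
Setting u(2539) equal to that: 2539^α = 0.48·5000^α ⇒ (2539/5000)^α = 0.48.
Take logs: α = ln 0.48 / ln(2539/5000) ≈ 1.08308.

α ≈ 1.083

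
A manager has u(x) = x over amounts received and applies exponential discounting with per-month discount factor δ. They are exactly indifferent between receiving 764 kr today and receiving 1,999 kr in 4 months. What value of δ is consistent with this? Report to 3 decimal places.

The payoff in 4 months is discounted by δ^4, so u(764) = δ^4·u(1999) and δ^4 = u(764)/u(1999).
With u(x) = x: δ^4 = 764/1999 = 0.38219.
Hence δ = (0.38219)^(1/4) = 0.78627.

δ ≈ 0.786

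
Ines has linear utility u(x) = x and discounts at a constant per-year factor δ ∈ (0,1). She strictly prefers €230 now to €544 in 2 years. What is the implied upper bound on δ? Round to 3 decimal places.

δ < 0.650

The preference means 230 > δ^2·544.
So δ^2 < 230/544 = 0.42279; taking the square root of both positive sides preserves the inequality.
δ < (230/544)^(1/2) ≈ 0.650.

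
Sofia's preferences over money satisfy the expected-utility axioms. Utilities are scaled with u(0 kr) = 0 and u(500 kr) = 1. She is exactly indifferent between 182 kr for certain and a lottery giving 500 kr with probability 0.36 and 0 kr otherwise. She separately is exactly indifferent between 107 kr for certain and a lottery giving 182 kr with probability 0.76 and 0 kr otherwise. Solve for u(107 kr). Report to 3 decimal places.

The first gamble pins u(182 kr): it must equal 0.36·1 + 0.64·0 = 0.36.
The second indifference gives u(107 kr) = 0.76·u(182 kr) + 0.24·u(0 kr) = 0.76·0.36 + 0.24·0.00 = 0.2736.

0.274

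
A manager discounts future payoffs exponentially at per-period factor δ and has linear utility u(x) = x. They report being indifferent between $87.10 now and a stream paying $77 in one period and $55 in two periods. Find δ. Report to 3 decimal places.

Equating present values: 87.10 = 77δ + 55δ².
So 55δ² + 77δ − 87.10 = 0.
By the quadratic formula (taking the positive root), δ = (−77 + √25091.00) / 110 ≈ 0.740.

δ ≈ 0.740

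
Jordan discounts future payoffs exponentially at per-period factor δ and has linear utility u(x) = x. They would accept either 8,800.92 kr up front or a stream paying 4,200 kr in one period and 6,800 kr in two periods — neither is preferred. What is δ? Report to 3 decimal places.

Equating present values: 8800.92 = 4200δ + 6800δ².
That is, 6800δ² + 4200δ − 8800.92 = 0, a quadratic in δ.
By the quadratic formula (taking the positive root), δ = (−4200 + √257025024.00) / 13600 ≈ 0.870.

δ ≈ 0.870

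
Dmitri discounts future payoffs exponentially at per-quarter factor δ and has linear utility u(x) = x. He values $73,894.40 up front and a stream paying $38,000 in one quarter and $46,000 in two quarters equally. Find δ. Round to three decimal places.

δ ≈ 0.920

Equating present values: 73894.40 = 38000δ + 46000δ².
So 46000δ² + 38000δ − 73894.40 = 0.
δ = (−38000 + √(38000² + 4·46000·73894.40)) / (2·46000) = (−38000 + √15040569600.00) / 92000 ≈ 0.920.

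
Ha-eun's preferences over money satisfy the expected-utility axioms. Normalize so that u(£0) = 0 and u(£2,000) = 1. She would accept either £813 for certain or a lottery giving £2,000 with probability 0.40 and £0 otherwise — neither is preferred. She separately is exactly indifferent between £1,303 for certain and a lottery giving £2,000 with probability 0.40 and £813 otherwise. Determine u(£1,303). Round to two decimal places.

0.64

First, u(£813) = 0.40·u(£2,000) + 0.60·u(£0) = 0.40.
Chaining: u(£1,303) = 0.40·1.00 + 0.60·0.40 = 0.6400.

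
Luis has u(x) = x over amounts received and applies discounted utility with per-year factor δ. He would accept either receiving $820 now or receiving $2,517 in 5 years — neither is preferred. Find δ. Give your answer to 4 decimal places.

δ ≈ 0.7991

The payoff in 5 years is discounted by δ^5, so u(820) = δ^5·u(2517) and δ^5 = u(820)/u(2517).
With u(x) = x: δ^5 = 820/2517 = 0.32578.
So δ = 0.32578^(1/5) ≈ 0.7991.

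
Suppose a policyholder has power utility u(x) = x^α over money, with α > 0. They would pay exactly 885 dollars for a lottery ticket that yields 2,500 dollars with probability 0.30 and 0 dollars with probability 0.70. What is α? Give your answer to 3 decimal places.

EU(lottery) = 0.30·2500^α + 0.70·0 = 0.30·2500^α.
Setting u(885) equal to that: 885^α = 0.30·2500^α ⇒ (885/2500)^α = 0.30.
Taking logs: α·ln(885/2500) = ln(0.30), so α = -1.203973 / -1.038458 ≈ 1.159.

α ≈ 1.159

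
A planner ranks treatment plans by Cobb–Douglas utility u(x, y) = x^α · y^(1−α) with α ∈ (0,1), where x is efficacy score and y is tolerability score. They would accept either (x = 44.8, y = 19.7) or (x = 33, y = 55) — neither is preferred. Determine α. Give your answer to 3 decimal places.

α ≈ 0.771

The Cobb–Douglas utilities coincide, so 44.8^α·19.7^(1−α) = 33^α·55^(1−α).
Rearrange to (44.8/33)^α = (55/19.7)^(1−α) and take logs: α·0.305701 = (1−α)·1.026715.
Thus α·(1.332416) = 1.026715, so α = 1.026715/1.332416 ≈ 0.771.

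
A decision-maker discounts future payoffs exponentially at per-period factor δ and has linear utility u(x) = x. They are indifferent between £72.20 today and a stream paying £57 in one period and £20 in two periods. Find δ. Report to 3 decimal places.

Present value of the stream is 57·δ + 20·δ². Indifference gives 57δ + 20δ² = 72.20.
So 20δ² + 57δ − 72.20 = 0.
δ = (−57 + √(57² + 4·20·72.20)) / (2·20) = (−57 + √9025.00) / 40 ≈ 0.950.

δ ≈ 0.950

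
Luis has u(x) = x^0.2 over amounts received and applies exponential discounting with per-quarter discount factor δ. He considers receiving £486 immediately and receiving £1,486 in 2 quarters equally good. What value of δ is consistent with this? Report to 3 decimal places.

Indifference means u(486) = δ^2 · u(1486), so δ^2 = u(486)/u(1486).
With u(x) = x^0.2: δ^2 = 486^0.2/1486^0.2 = (486/1486)^0.2 = 0.79969.
So δ = 0.79969^(1/2) ≈ 0.894.

δ ≈ 0.894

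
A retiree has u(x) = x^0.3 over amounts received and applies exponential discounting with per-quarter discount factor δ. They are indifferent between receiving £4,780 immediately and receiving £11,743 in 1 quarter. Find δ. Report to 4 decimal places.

δ ≈ 0.7637

Equating discounted utilities: u(4780) = δ·u(11743) ⇒ δ = u(4780)/u(11743).
Since u(x) = x^0.3, δ = (4780/11743)^0.3 = 0.40705^0.3 = 0.76365.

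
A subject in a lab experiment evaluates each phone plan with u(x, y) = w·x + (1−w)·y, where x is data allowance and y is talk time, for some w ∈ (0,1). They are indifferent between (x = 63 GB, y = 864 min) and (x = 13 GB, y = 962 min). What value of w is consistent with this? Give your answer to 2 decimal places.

w = 0.66

Indifference: w·63 + (1−w)·864 = w·13 + (1−w)·962.
Rearranging, 50·w − 98·(1−w) = 0.
Hence w = 98/(50+98) = 98/148 = 0.66.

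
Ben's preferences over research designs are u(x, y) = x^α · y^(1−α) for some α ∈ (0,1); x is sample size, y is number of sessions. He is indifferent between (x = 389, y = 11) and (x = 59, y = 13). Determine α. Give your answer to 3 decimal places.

Set the two utilities equal: 389^α·11^(1−α) = 59^α·13^(1−α).
(389/59)^α = (13/11)^(1−α); take logs: α·ln(389/59) = (1−α)·ln(13/11), i.e. α·1.886042 = (1−α)·0.167054.
So α/(1−α) = (0.167054)/(1.886042) = 0.088574, and α = 0.088574/1.088574 ≈ 0.081.

α ≈ 0.081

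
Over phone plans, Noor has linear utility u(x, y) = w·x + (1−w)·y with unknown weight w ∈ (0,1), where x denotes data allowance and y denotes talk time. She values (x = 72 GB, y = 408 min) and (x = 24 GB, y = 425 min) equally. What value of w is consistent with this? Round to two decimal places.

Indifference: w·72 + (1−w)·408 = w·24 + (1−w)·425.
Rearranging, 48·w − 17·(1−w) = 0.
So w/(1−w) = 17/48 = 0.3542, giving w = 17/(48+17) = 0.26.

w = 0.26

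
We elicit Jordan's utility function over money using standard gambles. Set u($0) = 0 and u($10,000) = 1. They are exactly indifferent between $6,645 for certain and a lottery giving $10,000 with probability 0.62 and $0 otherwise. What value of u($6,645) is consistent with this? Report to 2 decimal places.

By the standard-gamble method, u($6,645) is just the indifference probability on the best outcome: 0.62.

0.62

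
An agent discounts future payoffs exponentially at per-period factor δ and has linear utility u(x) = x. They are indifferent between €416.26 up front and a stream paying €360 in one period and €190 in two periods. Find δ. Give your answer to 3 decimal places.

δ ≈ 0.810

The stream is worth 360δ + 190δ² today, so 360δ + 190δ² = 416.26.
Rearranged: 190δ² + 360δ − 416.26 = 0.
δ = (−360 + √(360² + 4·190·416.26)) / (2·190) = (−360 + √445957.60) / 380 ≈ 0.810.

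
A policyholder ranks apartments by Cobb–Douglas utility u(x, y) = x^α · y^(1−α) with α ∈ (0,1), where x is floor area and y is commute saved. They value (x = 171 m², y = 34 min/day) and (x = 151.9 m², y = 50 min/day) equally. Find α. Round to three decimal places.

Indifference: 171^α · 34^(1−α) = 151.9^α · 50^(1−α).
Taking logs: α·ln 171 + (1−α)·ln 34 = α·ln 151.9 + (1−α)·ln 50, i.e. α·0.118441 = (1−α)·0.385662.
Thus α·(0.504103) = 0.385662, so α = 0.385662/0.504103 ≈ 0.765.

α ≈ 0.765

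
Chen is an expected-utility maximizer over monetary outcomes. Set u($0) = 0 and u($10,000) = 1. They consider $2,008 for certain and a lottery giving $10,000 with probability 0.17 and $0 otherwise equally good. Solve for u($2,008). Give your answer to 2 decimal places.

0.17

By the standard-gamble method, u($2,008) is just the indifference probability on the best outcome: 0.17.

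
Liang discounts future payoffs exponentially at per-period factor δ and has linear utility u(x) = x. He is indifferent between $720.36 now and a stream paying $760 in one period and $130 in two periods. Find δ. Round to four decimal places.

Present value of the stream is 760·δ + 130·δ². Indifference gives 760δ + 130δ² = 720.36.
So 130δ² + 760δ − 720.36 = 0.
δ = (−760 + √(760² + 4·130·720.36)) / (2·130) = (−760 + √952187.20) / 260 ≈ 0.8300.

δ ≈ 0.8300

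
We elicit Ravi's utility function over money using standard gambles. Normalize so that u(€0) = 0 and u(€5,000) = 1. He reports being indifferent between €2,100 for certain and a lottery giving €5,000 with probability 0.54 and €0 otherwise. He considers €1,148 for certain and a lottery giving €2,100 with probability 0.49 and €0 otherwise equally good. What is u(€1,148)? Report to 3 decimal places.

First, u(€2,100) = 0.54·u(€5,000) + 0.46·u(€0) = 0.54.
Chaining: u(€1,148) = 0.49·0.54 + 0.51·0.00 = 0.2646.

0.265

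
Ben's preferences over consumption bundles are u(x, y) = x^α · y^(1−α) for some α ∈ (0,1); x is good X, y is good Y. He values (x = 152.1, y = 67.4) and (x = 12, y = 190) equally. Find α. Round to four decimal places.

α ≈ 0.2898

The Cobb–Douglas utilities coincide, so 152.1^α·67.4^(1−α) = 12^α·190^(1−α).
Taking logs: α·ln 152.1 + (1−α)·ln 67.4 = α·ln 12 + (1−α)·ln 190, i.e. α·2.5396315 = (1−α)·1.0363791.
Thus α·(3.5760106) = 1.0363791, so α = 1.0363791/3.5760106 ≈ 0.2898.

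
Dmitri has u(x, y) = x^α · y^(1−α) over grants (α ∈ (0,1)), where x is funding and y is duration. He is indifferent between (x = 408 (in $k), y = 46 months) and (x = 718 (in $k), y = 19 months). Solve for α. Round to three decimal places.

α ≈ 0.610

The Cobb–Douglas utilities coincide, so 408^α·46^(1−α) = 718^α·19^(1−α).
(408/718)^α = (19/46)^(1−α); take logs: α·ln(408/718) = (1−α)·ln(19/46), i.e. α·-0.565202 = (1−α)·-0.884202.
With A = -0.565202 and B = -0.884202: α·A = (1−α)·B, so α = B/(A+B) = -0.884202/-1.449404 ≈ 0.610.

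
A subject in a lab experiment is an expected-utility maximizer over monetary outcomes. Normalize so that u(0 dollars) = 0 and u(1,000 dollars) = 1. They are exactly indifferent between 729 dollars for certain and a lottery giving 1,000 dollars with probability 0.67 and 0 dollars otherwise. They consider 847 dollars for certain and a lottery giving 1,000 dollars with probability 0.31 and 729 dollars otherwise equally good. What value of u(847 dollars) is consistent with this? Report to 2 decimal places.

The first gamble pins u(729 dollars): it must equal 0.67·1 + 0.33·0 = 0.67.
Chaining: u(847 dollars) = 0.31·1.00 + 0.69·0.67 = 0.7723.

0.77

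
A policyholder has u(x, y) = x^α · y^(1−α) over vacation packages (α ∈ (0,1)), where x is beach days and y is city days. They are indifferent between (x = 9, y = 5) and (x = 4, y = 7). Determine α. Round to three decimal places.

α ≈ 0.293

Indifference: 9^α · 5^(1−α) = 4^α · 7^(1−α).
(9/4)^α = (7/5)^(1−α); take logs: α·ln(9/4) = (1−α)·ln(7/5), i.e. α·0.810930 = (1−α)·0.336472.
Thus α·(1.147402) = 0.336472, so α = 0.336472/1.147402 ≈ 0.293.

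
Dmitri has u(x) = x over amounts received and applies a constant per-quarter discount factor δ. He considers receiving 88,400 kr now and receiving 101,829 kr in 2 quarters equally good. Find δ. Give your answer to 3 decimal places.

Indifference means u(88400) = δ^2 · u(101829), so δ^2 = u(88400)/u(101829).
With u(x) = x: δ^2 = 88400/101829 = 0.86812.
So δ = 0.86812^(1/2) ≈ 0.932.

δ ≈ 0.932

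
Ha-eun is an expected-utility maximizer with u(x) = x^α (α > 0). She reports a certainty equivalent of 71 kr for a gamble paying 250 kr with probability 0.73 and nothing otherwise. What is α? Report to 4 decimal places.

α ≈ 0.2500

EU(lottery) = 0.73·250^α + 0.27·0 = 0.73·250^α.
Equating: 71^α = 0.73·250^α, i.e. 0.2840^α = 0.73.
Taking logs: α·ln(71/250) = ln(0.73), so α = -0.3147107 / -1.2587810 ≈ 0.2500.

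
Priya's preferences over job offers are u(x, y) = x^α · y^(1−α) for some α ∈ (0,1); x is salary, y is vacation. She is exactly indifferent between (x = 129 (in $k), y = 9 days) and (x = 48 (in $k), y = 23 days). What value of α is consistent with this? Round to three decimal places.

The Cobb–Douglas utilities coincide, so 129^α·9^(1−α) = 48^α·23^(1−α).
Taking logs: α·ln 129 + (1−α)·ln 9 = α·ln 48 + (1−α)·ln 23, i.e. α·0.988611 = (1−α)·0.938270.
With A = 0.988611 and B = 0.938270: α·A = (1−α)·B, so α = B/(A+B) = 0.938270/1.926881 ≈ 0.487.

α ≈ 0.487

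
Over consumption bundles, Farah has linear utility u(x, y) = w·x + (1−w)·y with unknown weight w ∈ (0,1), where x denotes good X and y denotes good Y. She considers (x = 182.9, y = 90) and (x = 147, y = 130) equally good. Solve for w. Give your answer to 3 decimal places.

u(182.9,90) = u(147,130) means w·182.9 + (1−w)·90 = w·147 + (1−w)·130.
w·(182.9−147) = (1−w)·(130−90), i.e. w·35.9 = (1−w)·40.
Hence w = 40/(35.9+40) = 40/75.9 = 0.527.

w = 0.527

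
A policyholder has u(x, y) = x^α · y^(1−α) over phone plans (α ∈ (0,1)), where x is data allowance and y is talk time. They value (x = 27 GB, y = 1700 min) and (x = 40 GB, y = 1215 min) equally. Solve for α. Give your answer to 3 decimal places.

Indifference: 27^α · 1700^(1−α) = 40^α · 1215^(1−α).
(27/40)^α = (1215/1700)^(1−α); take logs: α·ln(27/40) = (1−α)·ln(1215/1700), i.e. α·-0.393043 = (1−α)·-0.335884.
Thus α·(-0.728927) = -0.335884, so α = -0.335884/-0.728927 ≈ 0.461.

α ≈ 0.461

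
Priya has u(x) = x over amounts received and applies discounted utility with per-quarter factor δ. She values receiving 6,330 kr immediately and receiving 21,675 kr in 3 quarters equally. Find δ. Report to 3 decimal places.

δ ≈ 0.663

Equating discounted utilities: u(6330) = δ^3·u(21675) ⇒ δ^3 = u(6330)/u(21675).
With u(x) = x: δ^3 = 6330/21675 = 0.29204.
Taking the cube root: δ = 0.29204^(1/3) ≈ 0.663.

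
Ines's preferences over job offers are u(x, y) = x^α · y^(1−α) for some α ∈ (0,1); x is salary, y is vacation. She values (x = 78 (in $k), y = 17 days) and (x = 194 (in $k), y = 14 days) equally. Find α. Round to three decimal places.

Indifference: 78^α · 17^(1−α) = 194^α · 14^(1−α).
Taking logs: α·ln 78 + (1−α)·ln 17 = α·ln 194 + (1−α)·ln 14, i.e. α·-0.911149 = (1−α)·-0.194156.
Thus α·(-1.105305) = -0.194156, so α = -0.194156/-1.105305 ≈ 0.176.

α ≈ 0.176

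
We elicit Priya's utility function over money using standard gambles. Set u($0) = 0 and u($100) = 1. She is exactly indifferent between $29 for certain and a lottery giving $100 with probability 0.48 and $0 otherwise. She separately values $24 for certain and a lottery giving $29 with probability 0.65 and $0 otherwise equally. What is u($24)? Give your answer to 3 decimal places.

First, u($29) = 0.48·u($100) + 0.52·u($0) = 0.48.
Then u($24) = 0.65·u($29) + 0.35·u($0) = 0.65·0.48 + 0.35·0.00 = 0.3120.

0.312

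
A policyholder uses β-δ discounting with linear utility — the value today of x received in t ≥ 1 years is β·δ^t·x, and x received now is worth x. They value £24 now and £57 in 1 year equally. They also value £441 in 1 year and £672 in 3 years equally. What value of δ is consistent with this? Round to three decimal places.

δ ≈ 0.810

The second indifference involves only future payoffs, so β cancels: β·δ^1·441 = β·δ^3·672, giving δ^2 = 441/672 = 0.65625, so δ = 0.81009.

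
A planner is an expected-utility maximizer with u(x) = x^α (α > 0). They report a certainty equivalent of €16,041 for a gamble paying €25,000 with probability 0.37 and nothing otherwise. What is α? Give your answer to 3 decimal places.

The lottery's expected utility is 0.37·u(25000) + 0.63·u(0) = 0.37·25000^α (since u(0) = 0 for α > 0).
Indifference: 16041^α = 0.37·25000^α, so (16041/25000)^α = 0.37.
Taking logs: α·ln(16041/25000) = ln(0.37), so α = -0.994252 / -0.443728 ≈ 2.241.

α ≈ 2.241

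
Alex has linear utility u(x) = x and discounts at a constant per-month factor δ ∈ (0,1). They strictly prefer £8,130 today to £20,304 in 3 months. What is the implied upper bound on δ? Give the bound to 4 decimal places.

δ < 0.7371

Comparing present values: 8130 > δ^3·20304.
So δ^3 < 8130/20304 = 0.40041; taking the cube root of both positive sides preserves the inequality.
δ < 0.40041^(1/3) = 0.7371.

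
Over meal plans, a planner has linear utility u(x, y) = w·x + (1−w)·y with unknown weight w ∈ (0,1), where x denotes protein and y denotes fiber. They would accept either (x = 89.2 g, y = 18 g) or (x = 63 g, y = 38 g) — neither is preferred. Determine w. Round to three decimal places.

w = 0.433

u(89.2,18) = u(63,38) means w·89.2 + (1−w)·18 = w·63 + (1−w)·38.
Rearranging, 26.2·w − 20·(1−w) = 0.
Hence w = 20/(26.2+20) = 20/46.2 = 0.433.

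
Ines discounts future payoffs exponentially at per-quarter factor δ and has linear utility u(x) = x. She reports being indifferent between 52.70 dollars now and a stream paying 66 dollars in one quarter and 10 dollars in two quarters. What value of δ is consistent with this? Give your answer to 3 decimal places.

δ ≈ 0.720

The stream is worth 66δ + 10δ² today, so 66δ + 10δ² = 52.70.
That is, 10δ² + 66δ − 52.70 = 0, a quadratic in δ.
The positive root is δ = [−66 + √(66² + 4·10·52.70)] / (2·10) = (−66 + 80.399)/20 ≈ 0.720.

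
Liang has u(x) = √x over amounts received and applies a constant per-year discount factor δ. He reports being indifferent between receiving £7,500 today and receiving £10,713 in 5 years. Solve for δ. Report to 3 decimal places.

Equating discounted utilities: u(7500) = δ^5·u(10713) ⇒ δ^5 = u(7500)/u(10713).
Since u(x) = √x, δ^5 = √(7500/10713) = 0.83671.
Hence δ = (0.83671)^(1/5) = 0.96497.

δ ≈ 0.965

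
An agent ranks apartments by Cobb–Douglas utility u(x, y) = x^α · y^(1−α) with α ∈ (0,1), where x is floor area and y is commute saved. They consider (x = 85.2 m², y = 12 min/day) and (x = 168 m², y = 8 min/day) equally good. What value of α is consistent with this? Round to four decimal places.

α ≈ 0.3739

Set the two utilities equal: 85.2^α·12^(1−α) = 168^α·8^(1−α).
Taking logs: α·ln 85.2 + (1−α)·ln 12 = α·ln 168 + (1−α)·ln 8, i.e. α·-0.6789625 = (1−α)·-0.4054651.
So α/(1−α) = (-0.4054651)/(-0.6789625) = 0.5971833, and α = 0.5971833/1.5971833 ≈ 0.3739.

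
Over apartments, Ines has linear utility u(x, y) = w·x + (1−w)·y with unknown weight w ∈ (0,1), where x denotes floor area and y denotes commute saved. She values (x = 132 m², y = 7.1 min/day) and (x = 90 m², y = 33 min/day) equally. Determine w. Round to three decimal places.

u(132,7.1) = u(90,33) means w·132 + (1−w)·7.1 = w·90 + (1−w)·33.
w·(132−90) = (1−w)·(33−7.1), i.e. w·42 = (1−w)·25.9.
The marginal rate of substitution is 25.9/42, so w = 25.9/(42+25.9) = 0.381.

w = 0.381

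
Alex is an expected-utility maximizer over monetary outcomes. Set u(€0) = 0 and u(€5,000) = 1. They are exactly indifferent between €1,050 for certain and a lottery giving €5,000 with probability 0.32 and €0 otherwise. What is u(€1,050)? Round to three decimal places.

0.320

The indifference gives u(€1,050) = 0.32·u(€5,000) + 0.68·u(€0) = 0.32·1 + 0.68·0 = 0.32.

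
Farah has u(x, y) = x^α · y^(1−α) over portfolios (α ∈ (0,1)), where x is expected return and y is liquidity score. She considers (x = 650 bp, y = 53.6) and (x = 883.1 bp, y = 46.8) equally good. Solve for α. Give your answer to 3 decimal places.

α ≈ 0.307

The Cobb–Douglas utilities coincide, so 650^α·53.6^(1−α) = 883.1^α·46.8^(1−α).
Rearrange to (650/883.1)^α = (46.8/53.6)^(1−α) and take logs: α·-0.306466 = (1−α)·-0.135666.
Thus α·(-0.442132) = -0.135666, so α = -0.135666/-0.442132 ≈ 0.307.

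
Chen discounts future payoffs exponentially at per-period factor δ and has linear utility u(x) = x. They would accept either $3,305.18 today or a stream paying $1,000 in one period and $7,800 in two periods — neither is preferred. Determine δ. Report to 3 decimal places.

δ ≈ 0.590

Equating present values: 3305.18 = 1000δ + 7800δ².
Rearranged: 7800δ² + 1000δ − 3305.18 = 0.
The positive root is δ = [−1000 + √(1000² + 4·7800·3305.18)] / (2·7800) = (−1000 + 10204.000)/15600 ≈ 0.590.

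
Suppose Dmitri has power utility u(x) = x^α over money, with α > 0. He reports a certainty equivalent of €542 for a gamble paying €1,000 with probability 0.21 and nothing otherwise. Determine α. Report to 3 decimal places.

EU(lottery) = 0.21·1000^α + 0.79·0 = 0.21·1000^α.
Indifference: 542^α = 0.21·1000^α, so (542/1000)^α = 0.21.
α = ln(0.21) / ln(542/1000) = -1.560648/-0.612489 ≈ 2.548.

α ≈ 2.548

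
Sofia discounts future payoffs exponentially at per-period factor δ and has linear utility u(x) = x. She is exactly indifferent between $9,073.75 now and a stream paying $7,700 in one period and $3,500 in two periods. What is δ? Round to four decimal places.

δ ≈ 0.8500

The stream is worth 7700δ + 3500δ² today, so 7700δ + 3500δ² = 9073.75.
So 3500δ² + 7700δ − 9073.75 = 0.
The positive root is δ = [−7700 + √(7700² + 4·3500·9073.75)] / (2·3500) = (−7700 + 13650.000)/7000 ≈ 0.8500.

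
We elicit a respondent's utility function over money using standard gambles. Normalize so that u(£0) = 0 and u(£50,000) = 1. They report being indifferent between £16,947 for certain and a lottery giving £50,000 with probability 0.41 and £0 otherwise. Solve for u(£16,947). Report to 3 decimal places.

0.410

u(£16,947) equals the lottery's expected utility: 0.41·1 + 0.59·0 = 0.41.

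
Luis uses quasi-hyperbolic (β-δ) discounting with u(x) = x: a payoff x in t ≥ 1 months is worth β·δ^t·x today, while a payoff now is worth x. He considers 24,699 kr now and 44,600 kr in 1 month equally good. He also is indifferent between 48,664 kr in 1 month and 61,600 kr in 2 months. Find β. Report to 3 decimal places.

From the later pair, β·δ^1·48664 = β·δ^2·61600; dividing through, δ = 48664/61600 = 0.79000.
Substituting δ into 24699 = β·δ·44600: β = 24699/(35234.000) ≈ 0.701.

β ≈ 0.701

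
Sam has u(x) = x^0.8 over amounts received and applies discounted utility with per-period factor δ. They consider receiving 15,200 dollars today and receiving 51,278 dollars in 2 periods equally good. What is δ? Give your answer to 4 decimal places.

δ ≈ 0.6148

Indifference means u(15200) = δ^2 · u(51278), so δ^2 = u(15200)/u(51278).
With u(x) = x^0.8: δ^2 = 15200^0.8/51278^0.8 = (15200/51278)^0.8 = 0.37803.
Hence δ = (0.37803)^(1/2) = 0.614844.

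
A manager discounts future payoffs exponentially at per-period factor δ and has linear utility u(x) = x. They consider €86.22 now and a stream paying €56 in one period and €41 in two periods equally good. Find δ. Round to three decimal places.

Present value of the stream is 56·δ + 41·δ². Indifference gives 56δ + 41δ² = 86.22.
Rearranged: 41δ² + 56δ − 86.22 = 0.
δ = (−56 + √(56² + 4·41·86.22)) / (2·41) = (−56 + √17276.08) / 82 ≈ 0.920.

δ ≈ 0.920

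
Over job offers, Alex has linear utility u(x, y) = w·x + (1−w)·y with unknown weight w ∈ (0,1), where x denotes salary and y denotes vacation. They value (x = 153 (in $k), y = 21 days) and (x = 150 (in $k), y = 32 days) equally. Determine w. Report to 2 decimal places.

w = 0.79

u(153,21) = u(150,32) means w·153 + (1−w)·21 = w·150 + (1−w)·32.
w·(153−150) = (1−w)·(32−21), i.e. w·3 = (1−w)·11.
So w/(1−w) = 11/3 = 3.6667, giving w = 11/(3+11) = 0.79.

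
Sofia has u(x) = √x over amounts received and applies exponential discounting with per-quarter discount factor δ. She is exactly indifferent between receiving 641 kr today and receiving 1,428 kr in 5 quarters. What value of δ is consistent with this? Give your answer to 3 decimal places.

δ ≈ 0.923

Equating discounted utilities: u(641) = δ^5·u(1428) ⇒ δ^5 = u(641)/u(1428).
With u(x) = √x: δ^5 = √641/√1428 = √(641/1428) = 0.66998.
Taking the 5th root: δ = 0.66998^(1/5) ≈ 0.923.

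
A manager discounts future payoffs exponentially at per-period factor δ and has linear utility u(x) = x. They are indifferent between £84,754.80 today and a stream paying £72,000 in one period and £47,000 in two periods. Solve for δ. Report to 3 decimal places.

δ ≈ 0.780

The stream is worth 72000δ + 47000δ² today, so 72000δ + 47000δ² = 84754.80.
That is, 47000δ² + 72000δ − 84754.80 = 0, a quadratic in δ.
δ = (−72000 + √(72000² + 4·47000·84754.80)) / (2·47000) = (−72000 + √21117902400.00) / 94000 ≈ 0.780.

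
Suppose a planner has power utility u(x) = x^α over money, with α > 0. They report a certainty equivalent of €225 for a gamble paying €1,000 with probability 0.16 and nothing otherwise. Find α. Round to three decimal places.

α ≈ 1.229

EU(lottery) = 0.16·1000^α + 0.84·0 = 0.16·1000^α.
Equating: 225^α = 0.16·1000^α, i.e. 0.2250^α = 0.16.
Taking logs: α·ln(225/1000) = ln(0.16), so α = -1.832581 / -1.491655 ≈ 1.229.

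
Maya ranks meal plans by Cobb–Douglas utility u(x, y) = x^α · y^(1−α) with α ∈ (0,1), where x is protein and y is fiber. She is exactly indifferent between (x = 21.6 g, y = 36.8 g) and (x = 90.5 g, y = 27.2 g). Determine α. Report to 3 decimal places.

The Cobb–Douglas utilities coincide, so 21.6^α·36.8^(1−α) = 90.5^α·27.2^(1−α).
(21.6/90.5)^α = (27.2/36.8)^(1−α); take logs: α·ln(21.6/90.5) = (1−α)·ln(27.2/36.8), i.e. α·-1.432657 = (1−α)·-0.302281.
So α/(1−α) = (-0.302281)/(-1.432657) = 0.210993, and α = 0.210993/1.210993 ≈ 0.174.

α ≈ 0.174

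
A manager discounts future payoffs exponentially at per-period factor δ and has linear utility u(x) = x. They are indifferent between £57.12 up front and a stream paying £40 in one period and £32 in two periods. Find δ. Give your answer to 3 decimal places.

δ ≈ 0.850

The stream is worth 40δ + 32δ² today, so 40δ + 32δ² = 57.12.
Rearranged: 32δ² + 40δ − 57.12 = 0.
By the quadratic formula (taking the positive root), δ = (−40 + √8911.36) / 64 ≈ 0.850.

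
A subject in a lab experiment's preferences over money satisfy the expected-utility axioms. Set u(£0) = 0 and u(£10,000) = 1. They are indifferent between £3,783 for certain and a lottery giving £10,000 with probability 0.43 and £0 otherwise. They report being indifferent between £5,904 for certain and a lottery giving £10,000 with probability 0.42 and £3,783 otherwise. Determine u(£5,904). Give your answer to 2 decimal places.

From the first indifference, u(£3,783) = 0.43·u(£10,000) + 0.57·u(£0) = 0.43·1 + 0.57·0 = 0.43.
The second indifference gives u(£5,904) = 0.42·u(£10,000) + 0.58·u(£3,783) = 0.42·1.00 + 0.58·0.43 = 0.6694.

0.67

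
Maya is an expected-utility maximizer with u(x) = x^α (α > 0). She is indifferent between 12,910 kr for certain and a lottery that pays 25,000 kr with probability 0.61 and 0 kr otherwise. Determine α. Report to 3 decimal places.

The lottery's expected utility is 0.61·u(25000) + 0.39·u(0) = 0.61·25000^α (since u(0) = 0 for α > 0).
Setting u(12910) equal to that: 12910^α = 0.61·25000^α ⇒ (12910/25000)^α = 0.61.
Take logs: α = ln 0.61 / ln(12910/25000) ≈ 0.74794.

α ≈ 0.748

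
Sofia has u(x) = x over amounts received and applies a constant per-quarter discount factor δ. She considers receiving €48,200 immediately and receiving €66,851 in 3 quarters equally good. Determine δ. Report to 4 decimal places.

δ ≈ 0.8967

The payoff in 3 quarters is discounted by δ^3, so u(48200) = δ^3·u(66851) and δ^3 = u(48200)/u(66851).
With u(x) = x: δ^3 = 48200/66851 = 0.72101.
Taking the cube root: δ = 0.72101^(1/3) ≈ 0.8967.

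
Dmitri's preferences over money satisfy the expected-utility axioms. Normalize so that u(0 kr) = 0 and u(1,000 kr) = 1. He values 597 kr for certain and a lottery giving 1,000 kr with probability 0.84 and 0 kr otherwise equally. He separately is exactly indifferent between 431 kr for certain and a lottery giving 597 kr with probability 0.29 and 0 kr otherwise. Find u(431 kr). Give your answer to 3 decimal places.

0.244

First, u(597 kr) = 0.84·u(1,000 kr) + 0.16·u(0 kr) = 0.84.
Chaining: u(431 kr) = 0.29·0.84 + 0.71·0.00 = 0.2436.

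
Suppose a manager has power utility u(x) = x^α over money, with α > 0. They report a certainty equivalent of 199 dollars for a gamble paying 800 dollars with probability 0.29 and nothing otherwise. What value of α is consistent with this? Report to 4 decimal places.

α ≈ 0.8897

Since u(0) = 0, the lottery's EU is 0.29·800^α.
Indifference: 199^α = 0.29·800^α, so (199/800)^α = 0.29.
α = ln(0.29) / ln(199/800) = -1.2378744/-1.3913069 ≈ 0.8897.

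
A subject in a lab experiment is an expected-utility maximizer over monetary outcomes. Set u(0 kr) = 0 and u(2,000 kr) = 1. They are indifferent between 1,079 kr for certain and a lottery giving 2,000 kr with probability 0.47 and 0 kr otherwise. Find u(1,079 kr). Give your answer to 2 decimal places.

The indifference gives u(1,079 kr) = 0.47·u(2,000 kr) + 0.53·u(0 kr) = 0.47·1 + 0.53·0 = 0.47.

0.47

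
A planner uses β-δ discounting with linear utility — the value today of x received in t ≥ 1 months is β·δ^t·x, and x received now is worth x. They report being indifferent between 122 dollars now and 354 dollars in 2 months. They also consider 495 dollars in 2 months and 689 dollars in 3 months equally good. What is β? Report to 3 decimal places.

Both payoffs in the second observation are in the future, so β drops out: δ^2·495 = δ^3·689 ⇒ δ = 495/689 = 0.71843.
The first indifference: 122 = β·δ^2·354, so β = 122/(δ^2·354) = 122/(0.51615·354) ≈ 0.668.

β ≈ 0.668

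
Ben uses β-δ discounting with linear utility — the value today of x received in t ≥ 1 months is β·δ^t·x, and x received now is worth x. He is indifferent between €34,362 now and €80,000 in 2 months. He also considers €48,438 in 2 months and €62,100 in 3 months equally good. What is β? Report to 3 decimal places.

From the later pair, β·δ^2·48438 = β·δ^3·62100; dividing through, δ = 48438/62100 = 0.78000.
Now use the now-vs-future pair: 34362 = β·δ^2·80000 gives β = 34362/(0.60840·80000) ≈ 0.706.

β ≈ 0.706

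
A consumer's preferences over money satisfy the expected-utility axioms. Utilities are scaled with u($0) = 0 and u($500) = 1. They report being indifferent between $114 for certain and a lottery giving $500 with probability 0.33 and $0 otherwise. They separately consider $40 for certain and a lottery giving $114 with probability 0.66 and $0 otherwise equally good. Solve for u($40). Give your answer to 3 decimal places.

0.218

First, u($114) = 0.33·u($500) + 0.67·u($0) = 0.33.
The second indifference gives u($40) = 0.66·u($114) + 0.34·u($0) = 0.66·0.33 + 0.34·0.00 = 0.2178.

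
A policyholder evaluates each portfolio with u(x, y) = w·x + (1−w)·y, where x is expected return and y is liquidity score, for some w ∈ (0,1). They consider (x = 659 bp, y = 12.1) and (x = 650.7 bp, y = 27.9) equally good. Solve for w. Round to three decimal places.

w = 0.656

Equating utilities: w·659 + (1−w)·12.1 = w·650.7 + (1−w)·27.9.
Rearranging, 8.3·w − 15.8·(1−w) = 0.
So w/(1−w) = 15.8/8.3 = 1.9036, giving w = 15.8/(8.3+15.8) = 0.656.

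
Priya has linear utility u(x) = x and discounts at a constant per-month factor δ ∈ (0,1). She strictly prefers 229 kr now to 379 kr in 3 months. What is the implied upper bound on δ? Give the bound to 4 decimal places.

δ < 0.8454

Comparing present values: 229 > δ^3·379.
Dividing by 379: δ^3 < 0.60422. Both sides are positive, so the cube root keeps the direction.
δ < (229/379)^(1/3) ≈ 0.8454.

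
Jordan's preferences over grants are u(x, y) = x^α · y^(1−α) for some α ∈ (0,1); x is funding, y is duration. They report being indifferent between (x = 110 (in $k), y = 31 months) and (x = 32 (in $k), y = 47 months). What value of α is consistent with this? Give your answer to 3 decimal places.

α ≈ 0.252

Set the two utilities equal: 110^α·31^(1−α) = 32^α·47^(1−α).
Taking logs: α·ln 110 + (1−α)·ln 31 = α·ln 32 + (1−α)·ln 47, i.e. α·1.234744 = (1−α)·0.416160.
So α/(1−α) = (0.416160)/(1.234744) = 0.337042, and α = 0.337042/1.337042 ≈ 0.252.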